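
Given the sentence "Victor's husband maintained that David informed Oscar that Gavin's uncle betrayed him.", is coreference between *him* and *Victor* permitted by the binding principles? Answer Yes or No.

*him* is a pronoun; Principle B requires it to be free in its binding domain — the clause headed by 'betrayed'.
— Victor: possessor inside the subject DP of the matrix clause; does not c-command the pronoun — Principle B does not apply; allowed.

Yes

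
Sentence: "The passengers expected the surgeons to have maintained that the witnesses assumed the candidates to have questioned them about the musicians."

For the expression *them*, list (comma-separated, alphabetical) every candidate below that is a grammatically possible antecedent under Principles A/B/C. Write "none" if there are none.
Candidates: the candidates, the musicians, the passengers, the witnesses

*them* is a pronoun; Principle B requires it to be free in its binding domain — the clause headed by 'questioned'.
— the candidates: subject of the clause headed by 'questioned'; c-commands the pronoun within its binding domain — blocked (Principle B).
— the musicians: second object of the clause headed by 'questioned'; is c-commanded by the pronoun; coreference would bind this R-expression — blocked (Principle C).
— the passengers: subject of the matrix clause; c-commands the pronoun but lies outside its binding domain — allowed.
— the witnesses: subject of the clause headed by 'assumed'; c-commands the pronoun but lies outside its binding domain — allowed.

the passengers, the witnesses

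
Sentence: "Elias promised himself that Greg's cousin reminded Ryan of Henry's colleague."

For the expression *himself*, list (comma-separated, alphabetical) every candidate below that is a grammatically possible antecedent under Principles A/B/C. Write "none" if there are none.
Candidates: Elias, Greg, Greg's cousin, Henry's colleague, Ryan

*himself* is a reflexive; Principle A requires it to be bound within its binding domain — the matrix clause.
— Elias: subject of the matrix clause; c-commands the reflexive within its binding domain — allowed (Principle A).
— Greg: possessor inside the subject DP of the clause headed by 'reminded'; does not c-command the reflexive — cannot bind it (Principle A).
— Greg's cousin: subject of the clause headed by 'reminded'; does not c-command the reflexive — cannot bind it (Principle A).
— Henry's colleague: second object of the clause headed by 'reminded'; does not c-command the reflexive — cannot bind it (Principle A).
— Ryan: object of the clause headed by 'reminded'; does not c-command the reflexive — cannot bind it (Principle A).

Elias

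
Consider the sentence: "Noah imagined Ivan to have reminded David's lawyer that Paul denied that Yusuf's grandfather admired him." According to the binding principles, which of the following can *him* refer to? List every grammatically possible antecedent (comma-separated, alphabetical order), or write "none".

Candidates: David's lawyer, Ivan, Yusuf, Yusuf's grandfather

David's lawyer, Ivan, Yusuf

*him* is a pronoun; Principle B requires it to be free in its binding domain — the clause headed by 'admired'.
— David's lawyer: object of the clause headed by 'reminded'; c-commands the pronoun but lies outside its binding domain — allowed.
— Ivan: subject of the clause headed by 'reminded'; c-commands the pronoun but lies outside its binding domain — allowed.
— Yusuf: possessor inside the subject DP of the clause headed by 'admired'; does not c-command the pronoun — Principle B does not apply; allowed.
— Yusuf's grandfather: subject of the clause headed by 'admired'; c-commands the pronoun within its binding domain — blocked (Principle B).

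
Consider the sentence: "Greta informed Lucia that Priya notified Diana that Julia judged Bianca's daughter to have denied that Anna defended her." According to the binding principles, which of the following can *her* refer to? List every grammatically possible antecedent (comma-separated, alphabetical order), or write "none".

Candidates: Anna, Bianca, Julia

*her* is a pronoun; Principle B requires it to be free in its binding domain — the clause headed by 'defended'.
— Anna: subject of the clause headed by 'defended'; c-commands the pronoun within its binding domain — blocked (Principle B).
— Bianca: possessor inside the subject DP of the clause headed by 'denied'; does not c-command the pronoun — Principle B does not apply; allowed.
— Julia: subject of the clause headed by 'judged'; c-commands the pronoun but lies outside its binding domain — allowed.

Bianca, Julia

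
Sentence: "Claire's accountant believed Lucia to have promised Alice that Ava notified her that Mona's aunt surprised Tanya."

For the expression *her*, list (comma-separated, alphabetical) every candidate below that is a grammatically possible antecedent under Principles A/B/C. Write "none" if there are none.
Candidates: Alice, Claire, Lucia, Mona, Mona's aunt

*her* is a pronoun; Principle B requires it to be free in its binding domain — the clause headed by 'notified'.
— Alice: object of the clause headed by 'promised'; c-commands the pronoun but lies outside its binding domain — allowed.
— Claire: possessor inside the subject DP of the matrix clause; does not c-command the pronoun — Principle B does not apply; allowed.
— Lucia: subject of the clause headed by 'promised'; c-commands the pronoun but lies outside its binding domain — allowed.
— Mona: possessor inside the subject DP of the clause headed by 'surprised'; is c-commanded by the pronoun; coreference would bind this R-expression — blocked (Principle C).
— Mona's aunt: subject of the clause headed by 'surprised'; is c-commanded by the pronoun; coreference would bind this R-expression — blocked (Principle C).

Alice, Claire, Lucia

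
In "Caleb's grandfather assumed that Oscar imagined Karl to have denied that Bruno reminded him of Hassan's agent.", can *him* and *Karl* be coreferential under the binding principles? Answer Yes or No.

Yes

*Karl* is an R-expression; Principle C requires it to be free (not bound by any c-commanding expression).
— him: object of the clause headed by 'reminded'; the pronoun does not c-command the R-expression — coreference allowed.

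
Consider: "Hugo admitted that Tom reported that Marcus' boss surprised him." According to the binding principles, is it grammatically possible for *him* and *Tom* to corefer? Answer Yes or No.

*him* is a pronoun; Principle B requires it to be free in its binding domain — the clause headed by 'surprised'.
— Tom: subject of the clause headed by 'reported'; c-commands the pronoun but lies outside its binding domain — allowed.

Yes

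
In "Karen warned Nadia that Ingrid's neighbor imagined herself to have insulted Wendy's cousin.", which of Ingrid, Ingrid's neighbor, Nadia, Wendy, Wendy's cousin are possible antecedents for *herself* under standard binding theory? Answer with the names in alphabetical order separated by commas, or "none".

Ingrid's neighbor

*herself* is a reflexive; Principle A requires it to be bound within its binding domain — the clause headed by 'imagined'.
— Ingrid: possessor inside the subject DP of the clause headed by 'imagined'; does not c-command the reflexive — cannot bind it (Principle A).
— Ingrid's neighbor: subject of the clause headed by 'imagined'; c-commands the reflexive within its binding domain — allowed (Principle A).
— Nadia: object of the matrix clause; c-commands the reflexive but lies outside its binding domain — cannot bind it (Principle A).
— Wendy: possessor inside the object DP of the clause headed by 'insulted'; does not c-command the reflexive — cannot bind it (Principle A).
— Wendy's cousin: object of the clause headed by 'insulted'; does not c-command the reflexive — cannot bind it (Principle A).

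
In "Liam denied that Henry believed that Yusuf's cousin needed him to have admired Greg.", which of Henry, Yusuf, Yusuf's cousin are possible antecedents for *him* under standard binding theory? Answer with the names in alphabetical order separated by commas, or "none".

*him* is a pronoun; Principle B requires it to be free in its binding domain — the clause headed by 'needed'.
— Henry: subject of the clause headed by 'believed'; c-commands the pronoun but lies outside its binding domain — allowed.
— Yusuf: possessor inside the subject DP of the clause headed by 'needed'; does not c-command the pronoun — Principle B does not apply; allowed.
— Yusuf's cousin: subject of the clause headed by 'needed'; c-commands the pronoun within its binding domain — blocked (Principle B).

Henry, Yusuf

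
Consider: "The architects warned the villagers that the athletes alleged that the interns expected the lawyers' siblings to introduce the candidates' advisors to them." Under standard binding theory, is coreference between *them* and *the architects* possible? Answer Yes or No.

Yes

*the architects* is an R-expression; Principle C requires it to be free (not bound by any c-commanding expression).
— them: second object of the clause headed by 'introduce'; the pronoun does not c-command the R-expression — coreference allowed.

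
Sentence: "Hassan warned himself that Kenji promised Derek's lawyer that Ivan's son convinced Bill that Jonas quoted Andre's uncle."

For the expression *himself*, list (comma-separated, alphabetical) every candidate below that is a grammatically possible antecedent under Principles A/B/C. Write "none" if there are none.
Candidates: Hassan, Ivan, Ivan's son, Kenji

Hassan

*himself* is a reflexive; Principle A requires it to be bound within its binding domain — the matrix clause.
— Hassan: subject of the matrix clause; c-commands the reflexive within its binding domain — allowed (Principle A).
— Ivan: possessor inside the subject DP of the clause headed by 'convinced'; does not c-command the reflexive — cannot bind it (Principle A).
— Ivan's son: subject of the clause headed by 'convinced'; does not c-command the reflexive — cannot bind it (Principle A).
— Kenji: subject of the clause headed by 'promised'; does not c-command the reflexive — cannot bind it (Principle A).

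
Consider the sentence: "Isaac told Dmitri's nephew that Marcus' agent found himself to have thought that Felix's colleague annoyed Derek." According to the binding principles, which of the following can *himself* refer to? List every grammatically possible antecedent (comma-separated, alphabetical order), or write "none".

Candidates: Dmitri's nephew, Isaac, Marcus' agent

*himself* is a reflexive; Principle A requires it to be bound within its binding domain — the clause headed by 'found'.
— Dmitri's nephew: object of the matrix clause; c-commands the reflexive but lies outside its binding domain — cannot bind it (Principle A).
— Isaac: subject of the matrix clause; c-commands the reflexive but lies outside its binding domain — cannot bind it (Principle A).
— Marcus' agent: subject of the clause headed by 'found'; c-commands the reflexive within its binding domain — allowed (Principle A).

Marcus' agent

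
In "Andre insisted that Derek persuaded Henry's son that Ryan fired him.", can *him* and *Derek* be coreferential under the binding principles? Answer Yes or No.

Yes

*Derek* is an R-expression; Principle C requires it to be free (not bound by any c-commanding expression).
— him: object of the clause headed by 'fired'; the pronoun does not c-command the R-expression — coreference allowed.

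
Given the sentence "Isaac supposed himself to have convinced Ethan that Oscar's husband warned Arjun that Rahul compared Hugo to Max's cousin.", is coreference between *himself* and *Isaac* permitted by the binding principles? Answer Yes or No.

Yes

*himself* is a reflexive; Principle A requires it to be bound within its binding domain — the matrix clause.
— Isaac: subject of the matrix clause; c-commands the reflexive within its binding domain — allowed (Principle A).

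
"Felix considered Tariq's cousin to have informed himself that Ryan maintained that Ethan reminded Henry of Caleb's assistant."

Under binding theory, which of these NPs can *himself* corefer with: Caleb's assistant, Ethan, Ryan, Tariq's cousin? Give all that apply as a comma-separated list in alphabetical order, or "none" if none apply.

Tariq's cousin

*himself* is a reflexive; Principle A requires it to be bound within its binding domain — the clause headed by 'informed'.
— Caleb's assistant: second object of the clause headed by 'reminded'; does not c-command the reflexive — cannot bind it (Principle A).
— Ethan: subject of the clause headed by 'reminded'; does not c-command the reflexive — cannot bind it (Principle A).
— Ryan: subject of the clause headed by 'maintained'; does not c-command the reflexive — cannot bind it (Principle A).
— Tariq's cousin: subject of the clause headed by 'informed'; c-commands the reflexive within its binding domain — allowed (Principle A).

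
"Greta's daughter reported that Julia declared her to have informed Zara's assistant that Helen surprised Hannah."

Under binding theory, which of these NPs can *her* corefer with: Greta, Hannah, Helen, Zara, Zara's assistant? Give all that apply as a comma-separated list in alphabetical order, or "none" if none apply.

*her* is a pronoun; Principle B requires it to be free in its binding domain — the clause headed by 'declared'.
— Greta: possessor inside the subject DP of the matrix clause; does not c-command the pronoun — Principle B does not apply; allowed.
— Hannah: object of the clause headed by 'surprised'; is c-commanded by the pronoun; coreference would bind this R-expression — blocked (Principle C).
— Helen: subject of the clause headed by 'surprised'; is c-commanded by the pronoun; coreference would bind this R-expression — blocked (Principle C).
— Zara: possessor inside the object DP of the clause headed by 'informed'; is c-commanded by the pronoun; coreference would bind this R-expression — blocked (Principle C).
— Zara's assistant: object of the clause headed by 'informed'; is c-commanded by the pronoun; coreference would bind this R-expression — blocked (Principle C).

Greta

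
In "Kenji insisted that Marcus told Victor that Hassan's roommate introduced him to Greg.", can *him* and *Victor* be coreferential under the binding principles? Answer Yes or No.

*Victor* is an R-expression; Principle C requires it to be free (not bound by any c-commanding expression).
— him: object of the clause headed by 'introduced'; the pronoun does not c-command the R-expression — coreference allowed.

Yes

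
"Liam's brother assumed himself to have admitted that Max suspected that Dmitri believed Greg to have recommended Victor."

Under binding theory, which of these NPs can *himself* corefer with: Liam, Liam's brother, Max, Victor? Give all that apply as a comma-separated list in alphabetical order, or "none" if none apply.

*himself* is a reflexive; Principle A requires it to be bound within its binding domain — the matrix clause.
— Liam: possessor inside the subject DP of the matrix clause; does not c-command the reflexive — cannot bind it (Principle A).
— Liam's brother: subject of the matrix clause; c-commands the reflexive within its binding domain — allowed (Principle A).
— Max: subject of the clause headed by 'suspected'; does not c-command the reflexive — cannot bind it (Principle A).
— Victor: object of the clause headed by 'recommended'; does not c-command the reflexive — cannot bind it (Principle A).

Liam's brother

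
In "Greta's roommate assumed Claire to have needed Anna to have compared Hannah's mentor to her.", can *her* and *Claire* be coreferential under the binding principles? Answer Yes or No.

*Claire* is an R-expression; Principle C requires it to be free (not bound by any c-commanding expression).
— her: second object of the clause headed by 'compared'; the pronoun does not c-command the R-expression — coreference allowed.

Yes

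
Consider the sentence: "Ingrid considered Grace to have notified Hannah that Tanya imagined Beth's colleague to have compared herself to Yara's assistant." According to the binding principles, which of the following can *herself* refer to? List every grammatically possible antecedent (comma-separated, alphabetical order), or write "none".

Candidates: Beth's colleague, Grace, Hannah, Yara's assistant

*herself* is a reflexive; Principle A requires it to be bound within its binding domain — the clause headed by 'compared'.
— Beth's colleague: subject of the clause headed by 'compared'; c-commands the reflexive within its binding domain — allowed (Principle A).
— Grace: subject of the clause headed by 'notified'; c-commands the reflexive but lies outside its binding domain — cannot bind it (Principle A).
— Hannah: object of the clause headed by 'notified'; c-commands the reflexive but lies outside its binding domain — cannot bind it (Principle A).
— Yara's assistant: second object of the clause headed by 'compared'; does not c-command the reflexive — cannot bind it (Principle A).

Beth's colleague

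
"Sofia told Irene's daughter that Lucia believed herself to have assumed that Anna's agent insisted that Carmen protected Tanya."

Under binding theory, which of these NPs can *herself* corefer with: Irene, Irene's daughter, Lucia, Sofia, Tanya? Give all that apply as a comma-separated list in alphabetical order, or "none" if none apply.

*herself* is a reflexive; Principle A requires it to be bound within its binding domain — the clause headed by 'believed'.
— Irene: possessor inside the object DP of the matrix clause; does not c-command the reflexive — cannot bind it (Principle A).
— Irene's daughter: object of the matrix clause; c-commands the reflexive but lies outside its binding domain — cannot bind it (Principle A).
— Lucia: subject of the clause headed by 'believed'; c-commands the reflexive within its binding domain — allowed (Principle A).
— Sofia: subject of the matrix clause; c-commands the reflexive but lies outside its binding domain — cannot bind it (Principle A).
— Tanya: object of the clause headed by 'protected'; does not c-command the reflexive — cannot bind it (Principle A).

Lucia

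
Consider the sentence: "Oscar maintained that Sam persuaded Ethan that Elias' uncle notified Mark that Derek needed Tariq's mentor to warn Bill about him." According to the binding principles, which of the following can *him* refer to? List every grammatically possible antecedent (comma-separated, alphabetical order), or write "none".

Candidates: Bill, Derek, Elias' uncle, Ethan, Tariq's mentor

Derek, Elias' uncle, Ethan

*him* is a pronoun; Principle B requires it to be free in its binding domain — the clause headed by 'warn'.
— Bill: object of the clause headed by 'warn'; c-commands the pronoun within its binding domain — blocked (Principle B).
— Derek: subject of the clause headed by 'needed'; c-commands the pronoun but lies outside its binding domain — allowed.
— Elias' uncle: subject of the clause headed by 'notified'; c-commands the pronoun but lies outside its binding domain — allowed.
— Ethan: object of the clause headed by 'persuaded'; c-commands the pronoun but lies outside its binding domain — allowed.
— Tariq's mentor: subject of the clause headed by 'warn'; c-commands the pronoun within its binding domain — blocked (Principle B).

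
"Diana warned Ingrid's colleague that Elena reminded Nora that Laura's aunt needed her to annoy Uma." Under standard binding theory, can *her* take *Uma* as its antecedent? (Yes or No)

*her* is a pronoun; Principle B requires it to be free in its binding domain — the clause headed by 'needed'.
— Uma: object of the clause headed by 'annoy'; is c-commanded by the pronoun; coreference would bind this R-expression — blocked (Principle C).

No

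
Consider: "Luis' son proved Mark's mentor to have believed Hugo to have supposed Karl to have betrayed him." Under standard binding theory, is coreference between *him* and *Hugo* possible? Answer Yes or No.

*Hugo* is an R-expression; Principle C requires it to be free (not bound by any c-commanding expression).
— him: object of the clause headed by 'betrayed'; the pronoun does not c-command the R-expression — coreference allowed.

Yes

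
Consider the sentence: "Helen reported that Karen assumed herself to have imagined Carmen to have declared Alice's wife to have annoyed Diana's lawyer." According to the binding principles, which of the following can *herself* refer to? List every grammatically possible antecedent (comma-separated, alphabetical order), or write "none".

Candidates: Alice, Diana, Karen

Karen

*herself* is a reflexive; Principle A requires it to be bound within its binding domain — the clause headed by 'assumed'.
— Alice: possessor inside the subject DP of the clause headed by 'annoyed'; does not c-command the reflexive — cannot bind it (Principle A).
— Diana: possessor inside the object DP of the clause headed by 'annoyed'; does not c-command the reflexive — cannot bind it (Principle A).
— Karen: subject of the clause headed by 'assumed'; c-commands the reflexive within its binding domain — allowed (Principle A).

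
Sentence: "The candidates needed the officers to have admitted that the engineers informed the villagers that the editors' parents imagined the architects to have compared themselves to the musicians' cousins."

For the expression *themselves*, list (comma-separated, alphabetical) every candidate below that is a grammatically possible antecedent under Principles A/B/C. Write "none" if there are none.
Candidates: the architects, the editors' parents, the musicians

*themselves* is a reflexive; Principle A requires it to be bound within its binding domain — the clause headed by 'compared'.
— the architects: subject of the clause headed by 'compared'; c-commands the reflexive within its binding domain — allowed (Principle A).
— the editors' parents: subject of the clause headed by 'imagined'; c-commands the reflexive but lies outside its binding domain — cannot bind it (Principle A).
— the musicians: possessor inside the second object DP of the clause headed by 'compared'; does not c-command the reflexive — cannot bind it (Principle A).

the architects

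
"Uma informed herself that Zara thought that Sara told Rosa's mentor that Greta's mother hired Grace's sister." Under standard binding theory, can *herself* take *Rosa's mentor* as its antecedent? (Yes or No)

No

*herself* is a reflexive; Principle A requires it to be bound within its binding domain — the matrix clause.
— Rosa's mentor: object of the clause headed by 'told'; does not c-command the reflexive — cannot bind it (Principle A).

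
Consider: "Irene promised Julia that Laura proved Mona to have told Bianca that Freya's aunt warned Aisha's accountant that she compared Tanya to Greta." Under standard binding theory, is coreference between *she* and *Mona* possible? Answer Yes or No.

Yes

*Mona* is an R-expression; Principle C requires it to be free (not bound by any c-commanding expression).
— she: subject of the clause headed by 'compared'; the pronoun does not c-command the R-expression — coreference allowed.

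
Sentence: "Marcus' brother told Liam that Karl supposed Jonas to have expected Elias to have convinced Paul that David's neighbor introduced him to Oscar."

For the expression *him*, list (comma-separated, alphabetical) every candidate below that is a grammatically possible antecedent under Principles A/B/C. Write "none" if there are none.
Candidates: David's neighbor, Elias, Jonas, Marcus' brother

Elias, Jonas, Marcus' brother

*him* is a pronoun; Principle B requires it to be free in its binding domain — the clause headed by 'introduced'.
— David's neighbor: subject of the clause headed by 'introduced'; c-commands the pronoun within its binding domain — blocked (Principle B).
— Elias: subject of the clause headed by 'convinced'; c-commands the pronoun but lies outside its binding domain — allowed.
— Jonas: subject of the clause headed by 'expected'; c-commands the pronoun but lies outside its binding domain — allowed.
— Marcus' brother: subject of the matrix clause; c-commands the pronoun but lies outside its binding domain — allowed.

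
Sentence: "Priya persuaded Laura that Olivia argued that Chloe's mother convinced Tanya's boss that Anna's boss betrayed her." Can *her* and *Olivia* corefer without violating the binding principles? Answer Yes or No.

*Olivia* is an R-expression; Principle C requires it to be free (not bound by any c-commanding expression).
— her: object of the clause headed by 'betrayed'; the pronoun does not c-command the R-expression — coreference allowed.

Yes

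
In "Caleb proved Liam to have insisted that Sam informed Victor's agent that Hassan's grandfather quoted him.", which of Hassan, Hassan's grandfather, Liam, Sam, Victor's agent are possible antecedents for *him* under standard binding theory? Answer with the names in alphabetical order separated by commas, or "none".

*him* is a pronoun; Principle B requires it to be free in its binding domain — the clause headed by 'quoted'.
— Hassan: possessor inside the subject DP of the clause headed by 'quoted'; does not c-command the pronoun — Principle B does not apply; allowed.
— Hassan's grandfather: subject of the clause headed by 'quoted'; c-commands the pronoun within its binding domain — blocked (Principle B).
— Liam: subject of the clause headed by 'insisted'; c-commands the pronoun but lies outside its binding domain — allowed.
— Sam: subject of the clause headed by 'informed'; c-commands the pronoun but lies outside its binding domain — allowed.
— Victor's agent: object of the clause headed by 'informed'; c-commands the pronoun but lies outside its binding domain — allowed.

Hassan, Liam, Sam, Victor's agent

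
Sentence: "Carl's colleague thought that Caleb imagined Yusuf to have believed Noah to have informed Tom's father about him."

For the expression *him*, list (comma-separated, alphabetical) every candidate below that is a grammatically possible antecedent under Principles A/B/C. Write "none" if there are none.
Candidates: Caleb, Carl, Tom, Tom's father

Caleb, Carl, Tom

*him* is a pronoun; Principle B requires it to be free in its binding domain — the clause headed by 'informed'.
— Caleb: subject of the clause headed by 'imagined'; c-commands the pronoun but lies outside its binding domain — allowed.
— Carl: possessor inside the subject DP of the matrix clause; does not c-command the pronoun — Principle B does not apply; allowed.
— Tom: possessor inside the object DP of the clause headed by 'informed'; does not c-command the pronoun — Principle B does not apply; allowed.
— Tom's father: object of the clause headed by 'informed'; c-commands the pronoun within its binding domain — blocked (Principle B).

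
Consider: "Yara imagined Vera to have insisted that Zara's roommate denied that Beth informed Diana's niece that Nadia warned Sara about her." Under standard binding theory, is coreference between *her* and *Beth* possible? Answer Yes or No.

*Beth* is an R-expression; Principle C requires it to be free (not bound by any c-commanding expression).
— her: second object of the clause headed by 'warned'; the pronoun does not c-command the R-expression — coreference allowed.

Yes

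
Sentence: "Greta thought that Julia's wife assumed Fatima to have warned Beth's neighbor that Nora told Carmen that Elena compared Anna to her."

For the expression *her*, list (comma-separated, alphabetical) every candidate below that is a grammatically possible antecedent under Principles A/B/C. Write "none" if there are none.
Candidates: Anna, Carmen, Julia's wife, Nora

*her* is a pronoun; Principle B requires it to be free in its binding domain — the clause headed by 'compared'.
— Anna: object of the clause headed by 'compared'; c-commands the pronoun within its binding domain — blocked (Principle B).
— Carmen: object of the clause headed by 'told'; c-commands the pronoun but lies outside its binding domain — allowed.
— Julia's wife: subject of the clause headed by 'assumed'; c-commands the pronoun but lies outside its binding domain — allowed.
— Nora: subject of the clause headed by 'told'; c-commands the pronoun but lies outside its binding domain — allowed.

Carmen, Julia's wife, Nora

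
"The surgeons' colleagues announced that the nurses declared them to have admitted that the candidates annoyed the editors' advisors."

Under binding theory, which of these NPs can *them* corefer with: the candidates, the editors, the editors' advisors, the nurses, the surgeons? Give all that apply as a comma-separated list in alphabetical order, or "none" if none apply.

*them* is a pronoun; Principle B requires it to be free in its binding domain — the clause headed by 'declared'.
— the candidates: subject of the clause headed by 'annoyed'; is c-commanded by the pronoun; coreference would bind this R-expression — blocked (Principle C).
— the editors: possessor inside the object DP of the clause headed by 'annoyed'; is c-commanded by the pronoun; coreference would bind this R-expression — blocked (Principle C).
— the editors' advisors: object of the clause headed by 'annoyed'; is c-commanded by the pronoun; coreference would bind this R-expression — blocked (Principle C).
— the nurses: subject of the clause headed by 'declared'; c-commands the pronoun within its binding domain — blocked (Principle B).
— the surgeons: possessor inside the subject DP of the matrix clause; does not c-command the pronoun — Principle B does not apply; allowed.

the surgeons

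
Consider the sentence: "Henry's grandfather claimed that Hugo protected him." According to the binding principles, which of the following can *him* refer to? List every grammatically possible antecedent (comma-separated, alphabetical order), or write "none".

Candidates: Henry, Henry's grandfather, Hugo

Henry, Henry's grandfather

*him* is a pronoun; Principle B requires it to be free in its binding domain — the clause headed by 'protected'.
— Henry: possessor inside the subject DP of the matrix clause; does not c-command the pronoun — Principle B does not apply; allowed.
— Henry's grandfather: subject of the matrix clause; c-commands the pronoun but lies outside its binding domain — allowed.
— Hugo: subject of the clause headed by 'protected'; c-commands the pronoun within its binding domain — blocked (Principle B).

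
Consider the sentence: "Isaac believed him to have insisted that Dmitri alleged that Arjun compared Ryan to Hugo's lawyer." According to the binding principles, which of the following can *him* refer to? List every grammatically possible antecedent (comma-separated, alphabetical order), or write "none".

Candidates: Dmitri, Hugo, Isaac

none

*him* is a pronoun; Principle B requires it to be free in its binding domain — the matrix clause.
— Dmitri: subject of the clause headed by 'alleged'; is c-commanded by the pronoun; coreference would bind this R-expression — blocked (Principle C).
— Hugo: possessor inside the second object DP of the clause headed by 'compared'; is c-commanded by the pronoun; coreference would bind this R-expression — blocked (Principle C).
— Isaac: subject of the matrix clause; c-commands the pronoun within its binding domain — blocked (Principle B).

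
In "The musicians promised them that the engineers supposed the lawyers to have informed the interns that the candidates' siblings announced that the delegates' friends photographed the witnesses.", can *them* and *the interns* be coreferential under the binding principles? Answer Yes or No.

No

*the interns* is an R-expression; Principle C requires it to be free (not bound by any c-commanding expression).
— them: object of the matrix clause; the pronoun c-commands the R-expression — coreference blocked (Principle C).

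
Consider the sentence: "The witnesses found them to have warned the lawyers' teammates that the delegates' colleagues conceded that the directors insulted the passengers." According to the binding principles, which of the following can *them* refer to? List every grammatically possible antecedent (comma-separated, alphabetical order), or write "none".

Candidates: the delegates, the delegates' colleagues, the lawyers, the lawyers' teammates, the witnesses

*them* is a pronoun; Principle B requires it to be free in its binding domain — the matrix clause.
— the delegates: possessor inside the subject DP of the clause headed by 'conceded'; is c-commanded by the pronoun; coreference would bind this R-expression — blocked (Principle C).
— the delegates' colleagues: subject of the clause headed by 'conceded'; is c-commanded by the pronoun; coreference would bind this R-expression — blocked (Principle C).
— the lawyers: possessor inside the object DP of the clause headed by 'warned'; is c-commanded by the pronoun; coreference would bind this R-expression — blocked (Principle C).
— the lawyers' teammates: object of the clause headed by 'warned'; is c-commanded by the pronoun; coreference would bind this R-expression — blocked (Principle C).
— the witnesses: subject of the matrix clause; c-commands the pronoun within its binding domain — blocked (Principle B).

none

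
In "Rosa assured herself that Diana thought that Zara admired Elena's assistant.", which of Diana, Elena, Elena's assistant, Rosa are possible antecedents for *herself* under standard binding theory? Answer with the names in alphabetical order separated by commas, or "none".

*herself* is a reflexive; Principle A requires it to be bound within its binding domain — the matrix clause.
— Diana: subject of the clause headed by 'thought'; does not c-command the reflexive — cannot bind it (Principle A).
— Elena: possessor inside the object DP of the clause headed by 'admired'; does not c-command the reflexive — cannot bind it (Principle A).
— Elena's assistant: object of the clause headed by 'admired'; does not c-command the reflexive — cannot bind it (Principle A).
— Rosa: subject of the matrix clause; c-commands the reflexive within its binding domain — allowed (Principle A).

Rosa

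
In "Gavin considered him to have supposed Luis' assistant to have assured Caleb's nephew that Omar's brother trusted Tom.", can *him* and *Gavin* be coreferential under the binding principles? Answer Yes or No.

No

*Gavin* is an R-expression; Principle C requires it to be free (not bound by any c-commanding expression).
— him: subject of the clause headed by 'supposed'; the R-expression locally c-commands the pronoun — coreference blocked (Principle B on the pronoun).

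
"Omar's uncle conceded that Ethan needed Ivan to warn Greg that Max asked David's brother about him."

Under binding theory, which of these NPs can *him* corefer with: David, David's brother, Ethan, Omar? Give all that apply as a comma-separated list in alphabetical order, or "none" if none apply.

*him* is a pronoun; Principle B requires it to be free in its binding domain — the clause headed by 'asked'.
— David: possessor inside the object DP of the clause headed by 'asked'; does not c-command the pronoun — Principle B does not apply; allowed.
— David's brother: object of the clause headed by 'asked'; c-commands the pronoun within its binding domain — blocked (Principle B).
— Ethan: subject of the clause headed by 'needed'; c-commands the pronoun but lies outside its binding domain — allowed.
— Omar: possessor inside the subject DP of the matrix clause; does not c-command the pronoun — Principle B does not apply; allowed.

David, Ethan, Omar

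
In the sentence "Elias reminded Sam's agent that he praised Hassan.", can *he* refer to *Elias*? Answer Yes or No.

Yes

*he* is a pronoun; Principle B requires it to be free in its binding domain — the clause headed by 'praised'.
— Elias: subject of the matrix clause; c-commands the pronoun but lies outside its binding domain — allowed.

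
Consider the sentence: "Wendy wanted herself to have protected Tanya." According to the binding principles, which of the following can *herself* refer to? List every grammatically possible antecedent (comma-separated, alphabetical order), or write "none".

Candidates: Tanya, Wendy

*herself* is a reflexive; Principle A requires it to be bound within its binding domain — the matrix clause.
— Tanya: object of the clause headed by 'protected'; does not c-command the reflexive — cannot bind it (Principle A).
— Wendy: subject of the matrix clause; c-commands the reflexive within its binding domain — allowed (Principle A).

Wendy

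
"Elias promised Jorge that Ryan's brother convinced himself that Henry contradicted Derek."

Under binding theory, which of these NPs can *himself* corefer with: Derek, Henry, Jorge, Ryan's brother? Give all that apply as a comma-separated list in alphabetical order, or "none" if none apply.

Ryan's brother

*himself* is a reflexive; Principle A requires it to be bound within its binding domain — the clause headed by 'convinced'.
— Derek: object of the clause headed by 'contradicted'; does not c-command the reflexive — cannot bind it (Principle A).
— Henry: subject of the clause headed by 'contradicted'; does not c-command the reflexive — cannot bind it (Principle A).
— Jorge: object of the matrix clause; c-commands the reflexive but lies outside its binding domain — cannot bind it (Principle A).
— Ryan's brother: subject of the clause headed by 'convinced'; c-commands the reflexive within its binding domain — allowed (Principle A).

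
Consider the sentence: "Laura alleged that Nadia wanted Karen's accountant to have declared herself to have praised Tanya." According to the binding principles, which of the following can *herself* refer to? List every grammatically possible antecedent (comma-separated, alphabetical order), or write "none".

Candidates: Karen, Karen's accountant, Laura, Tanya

Karen's accountant

*herself* is a reflexive; Principle A requires it to be bound within its binding domain — the clause headed by 'declared'.
— Karen: possessor inside the subject DP of the clause headed by 'declared'; does not c-command the reflexive — cannot bind it (Principle A).
— Karen's accountant: subject of the clause headed by 'declared'; c-commands the reflexive within its binding domain — allowed (Principle A).
— Laura: subject of the matrix clause; c-commands the reflexive but lies outside its binding domain — cannot bind it (Principle A).
— Tanya: object of the clause headed by 'praised'; does not c-command the reflexive — cannot bind it (Principle A).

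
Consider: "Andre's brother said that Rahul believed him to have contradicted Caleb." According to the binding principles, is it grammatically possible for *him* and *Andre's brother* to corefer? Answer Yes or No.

*him* is a pronoun; Principle B requires it to be free in its binding domain — the clause headed by 'believed'.
— Andre's brother: subject of the matrix clause; c-commands the pronoun but lies outside its binding domain — allowed.

Yes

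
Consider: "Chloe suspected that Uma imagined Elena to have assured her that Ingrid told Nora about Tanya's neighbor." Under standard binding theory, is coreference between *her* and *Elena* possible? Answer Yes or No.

*Elena* is an R-expression; Principle C requires it to be free (not bound by any c-commanding expression).
— her: object of the clause headed by 'assured'; the R-expression locally c-commands the pronoun — coreference blocked (Principle B on the pronoun).

No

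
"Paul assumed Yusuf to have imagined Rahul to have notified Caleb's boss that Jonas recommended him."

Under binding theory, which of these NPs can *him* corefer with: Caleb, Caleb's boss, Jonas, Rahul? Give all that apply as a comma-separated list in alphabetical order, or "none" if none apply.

*him* is a pronoun; Principle B requires it to be free in its binding domain — the clause headed by 'recommended'.
— Caleb: possessor inside the object DP of the clause headed by 'notified'; does not c-command the pronoun — Principle B does not apply; allowed.
— Caleb's boss: object of the clause headed by 'notified'; c-commands the pronoun but lies outside its binding domain — allowed.
— Jonas: subject of the clause headed by 'recommended'; c-commands the pronoun within its binding domain — blocked (Principle B).
— Rahul: subject of the clause headed by 'notified'; c-commands the pronoun but lies outside its binding domain — allowed.

Caleb, Caleb's boss, Rahul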